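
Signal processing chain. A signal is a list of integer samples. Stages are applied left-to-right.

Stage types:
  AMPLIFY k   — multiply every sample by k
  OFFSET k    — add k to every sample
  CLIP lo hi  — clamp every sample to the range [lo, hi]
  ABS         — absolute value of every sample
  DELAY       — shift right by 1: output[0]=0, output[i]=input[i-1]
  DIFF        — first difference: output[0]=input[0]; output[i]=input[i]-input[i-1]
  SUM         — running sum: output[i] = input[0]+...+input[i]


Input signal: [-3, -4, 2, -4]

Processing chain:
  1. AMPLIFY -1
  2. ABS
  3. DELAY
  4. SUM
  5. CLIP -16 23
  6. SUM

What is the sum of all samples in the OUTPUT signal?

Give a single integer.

Answer: 32

Derivation:
Input: [-3, -4, 2, -4]
Stage 1 (AMPLIFY -1): -3*-1=3, -4*-1=4, 2*-1=-2, -4*-1=4 -> [3, 4, -2, 4]
Stage 2 (ABS): |3|=3, |4|=4, |-2|=2, |4|=4 -> [3, 4, 2, 4]
Stage 3 (DELAY): [0, 3, 4, 2] = [0, 3, 4, 2] -> [0, 3, 4, 2]
Stage 4 (SUM): sum[0..0]=0, sum[0..1]=3, sum[0..2]=7, sum[0..3]=9 -> [0, 3, 7, 9]
Stage 5 (CLIP -16 23): clip(0,-16,23)=0, clip(3,-16,23)=3, clip(7,-16,23)=7, clip(9,-16,23)=9 -> [0, 3, 7, 9]
Stage 6 (SUM): sum[0..0]=0, sum[0..1]=3, sum[0..2]=10, sum[0..3]=19 -> [0, 3, 10, 19]
Output sum: 32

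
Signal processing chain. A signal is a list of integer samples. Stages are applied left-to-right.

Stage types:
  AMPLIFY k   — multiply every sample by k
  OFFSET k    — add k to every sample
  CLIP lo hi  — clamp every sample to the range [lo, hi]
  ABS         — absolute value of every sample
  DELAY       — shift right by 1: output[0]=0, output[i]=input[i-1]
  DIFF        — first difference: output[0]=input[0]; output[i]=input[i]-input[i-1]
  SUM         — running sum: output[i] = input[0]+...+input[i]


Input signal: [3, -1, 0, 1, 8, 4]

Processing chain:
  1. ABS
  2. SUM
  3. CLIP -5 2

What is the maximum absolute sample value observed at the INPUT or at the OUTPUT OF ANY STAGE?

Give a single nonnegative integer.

Input: [3, -1, 0, 1, 8, 4] (max |s|=8)
Stage 1 (ABS): |3|=3, |-1|=1, |0|=0, |1|=1, |8|=8, |4|=4 -> [3, 1, 0, 1, 8, 4] (max |s|=8)
Stage 2 (SUM): sum[0..0]=3, sum[0..1]=4, sum[0..2]=4, sum[0..3]=5, sum[0..4]=13, sum[0..5]=17 -> [3, 4, 4, 5, 13, 17] (max |s|=17)
Stage 3 (CLIP -5 2): clip(3,-5,2)=2, clip(4,-5,2)=2, clip(4,-5,2)=2, clip(5,-5,2)=2, clip(13,-5,2)=2, clip(17,-5,2)=2 -> [2, 2, 2, 2, 2, 2] (max |s|=2)
Overall max amplitude: 17

Answer: 17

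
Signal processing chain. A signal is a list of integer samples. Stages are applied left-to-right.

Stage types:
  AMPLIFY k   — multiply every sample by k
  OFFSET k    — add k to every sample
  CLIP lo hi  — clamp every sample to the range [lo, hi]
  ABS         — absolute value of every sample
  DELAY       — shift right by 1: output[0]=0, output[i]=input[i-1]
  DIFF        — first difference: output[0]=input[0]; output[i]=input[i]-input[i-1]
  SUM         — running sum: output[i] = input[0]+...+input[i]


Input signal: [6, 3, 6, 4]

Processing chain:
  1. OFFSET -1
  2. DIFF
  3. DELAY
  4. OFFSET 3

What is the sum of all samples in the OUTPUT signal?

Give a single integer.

Answer: 17

Derivation:
Input: [6, 3, 6, 4]
Stage 1 (OFFSET -1): 6+-1=5, 3+-1=2, 6+-1=5, 4+-1=3 -> [5, 2, 5, 3]
Stage 2 (DIFF): s[0]=5, 2-5=-3, 5-2=3, 3-5=-2 -> [5, -3, 3, -2]
Stage 3 (DELAY): [0, 5, -3, 3] = [0, 5, -3, 3] -> [0, 5, -3, 3]
Stage 4 (OFFSET 3): 0+3=3, 5+3=8, -3+3=0, 3+3=6 -> [3, 8, 0, 6]
Output sum: 17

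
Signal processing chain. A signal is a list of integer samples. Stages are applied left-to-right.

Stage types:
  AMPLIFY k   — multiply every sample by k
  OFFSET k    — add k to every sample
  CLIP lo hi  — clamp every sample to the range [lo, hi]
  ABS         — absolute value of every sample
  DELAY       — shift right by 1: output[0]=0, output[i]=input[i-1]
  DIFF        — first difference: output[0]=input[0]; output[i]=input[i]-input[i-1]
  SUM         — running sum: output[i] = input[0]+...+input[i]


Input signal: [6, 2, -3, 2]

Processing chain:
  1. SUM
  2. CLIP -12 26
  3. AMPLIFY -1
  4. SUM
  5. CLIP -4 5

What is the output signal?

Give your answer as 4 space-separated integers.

Input: [6, 2, -3, 2]
Stage 1 (SUM): sum[0..0]=6, sum[0..1]=8, sum[0..2]=5, sum[0..3]=7 -> [6, 8, 5, 7]
Stage 2 (CLIP -12 26): clip(6,-12,26)=6, clip(8,-12,26)=8, clip(5,-12,26)=5, clip(7,-12,26)=7 -> [6, 8, 5, 7]
Stage 3 (AMPLIFY -1): 6*-1=-6, 8*-1=-8, 5*-1=-5, 7*-1=-7 -> [-6, -8, -5, -7]
Stage 4 (SUM): sum[0..0]=-6, sum[0..1]=-14, sum[0..2]=-19, sum[0..3]=-26 -> [-6, -14, -19, -26]
Stage 5 (CLIP -4 5): clip(-6,-4,5)=-4, clip(-14,-4,5)=-4, clip(-19,-4,5)=-4, clip(-26,-4,5)=-4 -> [-4, -4, -4, -4]

Answer: -4 -4 -4 -4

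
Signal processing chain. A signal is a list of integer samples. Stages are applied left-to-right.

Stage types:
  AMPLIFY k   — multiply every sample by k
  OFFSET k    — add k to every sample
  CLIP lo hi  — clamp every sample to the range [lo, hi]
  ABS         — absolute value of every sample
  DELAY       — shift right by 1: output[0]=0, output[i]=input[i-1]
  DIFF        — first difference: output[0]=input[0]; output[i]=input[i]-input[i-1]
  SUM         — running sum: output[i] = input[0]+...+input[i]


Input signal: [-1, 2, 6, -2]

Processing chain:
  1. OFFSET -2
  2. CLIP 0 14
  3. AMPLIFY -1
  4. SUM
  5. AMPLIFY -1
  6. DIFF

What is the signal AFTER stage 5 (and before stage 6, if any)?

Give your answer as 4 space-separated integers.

Answer: 0 0 4 4

Derivation:
Input: [-1, 2, 6, -2]
Stage 1 (OFFSET -2): -1+-2=-3, 2+-2=0, 6+-2=4, -2+-2=-4 -> [-3, 0, 4, -4]
Stage 2 (CLIP 0 14): clip(-3,0,14)=0, clip(0,0,14)=0, clip(4,0,14)=4, clip(-4,0,14)=0 -> [0, 0, 4, 0]
Stage 3 (AMPLIFY -1): 0*-1=0, 0*-1=0, 4*-1=-4, 0*-1=0 -> [0, 0, -4, 0]
Stage 4 (SUM): sum[0..0]=0, sum[0..1]=0, sum[0..2]=-4, sum[0..3]=-4 -> [0, 0, -4, -4]
Stage 5 (AMPLIFY -1): 0*-1=0, 0*-1=0, -4*-1=4, -4*-1=4 -> [0, 0, 4, 4]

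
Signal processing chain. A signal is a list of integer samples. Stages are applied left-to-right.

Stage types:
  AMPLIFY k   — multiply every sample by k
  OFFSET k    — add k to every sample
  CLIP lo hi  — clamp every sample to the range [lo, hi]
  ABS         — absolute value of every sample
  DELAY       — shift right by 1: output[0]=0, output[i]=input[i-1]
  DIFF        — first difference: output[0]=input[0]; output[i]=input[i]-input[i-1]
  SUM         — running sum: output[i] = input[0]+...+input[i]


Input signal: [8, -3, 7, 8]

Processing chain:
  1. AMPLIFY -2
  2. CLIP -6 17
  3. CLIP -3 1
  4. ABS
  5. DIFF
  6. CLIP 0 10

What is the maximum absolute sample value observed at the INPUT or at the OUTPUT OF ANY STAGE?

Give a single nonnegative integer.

Input: [8, -3, 7, 8] (max |s|=8)
Stage 1 (AMPLIFY -2): 8*-2=-16, -3*-2=6, 7*-2=-14, 8*-2=-16 -> [-16, 6, -14, -16] (max |s|=16)
Stage 2 (CLIP -6 17): clip(-16,-6,17)=-6, clip(6,-6,17)=6, clip(-14,-6,17)=-6, clip(-16,-6,17)=-6 -> [-6, 6, -6, -6] (max |s|=6)
Stage 3 (CLIP -3 1): clip(-6,-3,1)=-3, clip(6,-3,1)=1, clip(-6,-3,1)=-3, clip(-6,-3,1)=-3 -> [-3, 1, -3, -3] (max |s|=3)
Stage 4 (ABS): |-3|=3, |1|=1, |-3|=3, |-3|=3 -> [3, 1, 3, 3] (max |s|=3)
Stage 5 (DIFF): s[0]=3, 1-3=-2, 3-1=2, 3-3=0 -> [3, -2, 2, 0] (max |s|=3)
Stage 6 (CLIP 0 10): clip(3,0,10)=3, clip(-2,0,10)=0, clip(2,0,10)=2, clip(0,0,10)=0 -> [3, 0, 2, 0] (max |s|=3)
Overall max amplitude: 16

Answer: 16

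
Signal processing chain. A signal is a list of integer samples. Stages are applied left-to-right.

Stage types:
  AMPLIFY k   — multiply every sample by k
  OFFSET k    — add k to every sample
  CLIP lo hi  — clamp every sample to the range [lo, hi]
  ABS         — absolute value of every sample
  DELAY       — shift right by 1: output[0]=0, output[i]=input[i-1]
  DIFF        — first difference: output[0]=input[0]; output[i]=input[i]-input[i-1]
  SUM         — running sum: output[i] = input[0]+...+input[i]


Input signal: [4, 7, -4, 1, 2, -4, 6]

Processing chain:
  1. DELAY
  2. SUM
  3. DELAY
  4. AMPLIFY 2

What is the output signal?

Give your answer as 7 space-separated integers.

Input: [4, 7, -4, 1, 2, -4, 6]
Stage 1 (DELAY): [0, 4, 7, -4, 1, 2, -4] = [0, 4, 7, -4, 1, 2, -4] -> [0, 4, 7, -4, 1, 2, -4]
Stage 2 (SUM): sum[0..0]=0, sum[0..1]=4, sum[0..2]=11, sum[0..3]=7, sum[0..4]=8, sum[0..5]=10, sum[0..6]=6 -> [0, 4, 11, 7, 8, 10, 6]
Stage 3 (DELAY): [0, 0, 4, 11, 7, 8, 10] = [0, 0, 4, 11, 7, 8, 10] -> [0, 0, 4, 11, 7, 8, 10]
Stage 4 (AMPLIFY 2): 0*2=0, 0*2=0, 4*2=8, 11*2=22, 7*2=14, 8*2=16, 10*2=20 -> [0, 0, 8, 22, 14, 16, 20]

Answer: 0 0 8 22 14 16 20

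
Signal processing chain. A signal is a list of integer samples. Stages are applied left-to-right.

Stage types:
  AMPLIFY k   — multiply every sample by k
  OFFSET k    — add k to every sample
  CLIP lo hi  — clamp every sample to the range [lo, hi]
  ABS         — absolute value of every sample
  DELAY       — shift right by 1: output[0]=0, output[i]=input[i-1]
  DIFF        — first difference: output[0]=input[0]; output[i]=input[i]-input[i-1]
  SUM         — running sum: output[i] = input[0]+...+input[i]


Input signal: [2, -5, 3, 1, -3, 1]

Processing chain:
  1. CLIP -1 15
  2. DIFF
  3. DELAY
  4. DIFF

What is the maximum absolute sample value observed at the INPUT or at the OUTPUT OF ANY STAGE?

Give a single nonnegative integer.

Answer: 7

Derivation:
Input: [2, -5, 3, 1, -3, 1] (max |s|=5)
Stage 1 (CLIP -1 15): clip(2,-1,15)=2, clip(-5,-1,15)=-1, clip(3,-1,15)=3, clip(1,-1,15)=1, clip(-3,-1,15)=-1, clip(1,-1,15)=1 -> [2, -1, 3, 1, -1, 1] (max |s|=3)
Stage 2 (DIFF): s[0]=2, -1-2=-3, 3--1=4, 1-3=-2, -1-1=-2, 1--1=2 -> [2, -3, 4, -2, -2, 2] (max |s|=4)
Stage 3 (DELAY): [0, 2, -3, 4, -2, -2] = [0, 2, -3, 4, -2, -2] -> [0, 2, -3, 4, -2, -2] (max |s|=4)
Stage 4 (DIFF): s[0]=0, 2-0=2, -3-2=-5, 4--3=7, -2-4=-6, -2--2=0 -> [0, 2, -5, 7, -6, 0] (max |s|=7)
Overall max amplitude: 7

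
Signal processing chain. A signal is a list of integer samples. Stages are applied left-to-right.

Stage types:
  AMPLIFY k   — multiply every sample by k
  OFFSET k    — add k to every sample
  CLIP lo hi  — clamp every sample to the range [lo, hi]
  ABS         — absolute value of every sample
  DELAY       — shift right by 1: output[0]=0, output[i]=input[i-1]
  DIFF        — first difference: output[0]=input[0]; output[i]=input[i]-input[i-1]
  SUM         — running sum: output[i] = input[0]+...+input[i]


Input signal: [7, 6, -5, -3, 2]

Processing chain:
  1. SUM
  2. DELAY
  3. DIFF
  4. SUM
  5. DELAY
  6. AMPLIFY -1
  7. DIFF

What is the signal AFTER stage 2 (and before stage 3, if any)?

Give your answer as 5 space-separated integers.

Input: [7, 6, -5, -3, 2]
Stage 1 (SUM): sum[0..0]=7, sum[0..1]=13, sum[0..2]=8, sum[0..3]=5, sum[0..4]=7 -> [7, 13, 8, 5, 7]
Stage 2 (DELAY): [0, 7, 13, 8, 5] = [0, 7, 13, 8, 5] -> [0, 7, 13, 8, 5]

Answer: 0 7 13 8 5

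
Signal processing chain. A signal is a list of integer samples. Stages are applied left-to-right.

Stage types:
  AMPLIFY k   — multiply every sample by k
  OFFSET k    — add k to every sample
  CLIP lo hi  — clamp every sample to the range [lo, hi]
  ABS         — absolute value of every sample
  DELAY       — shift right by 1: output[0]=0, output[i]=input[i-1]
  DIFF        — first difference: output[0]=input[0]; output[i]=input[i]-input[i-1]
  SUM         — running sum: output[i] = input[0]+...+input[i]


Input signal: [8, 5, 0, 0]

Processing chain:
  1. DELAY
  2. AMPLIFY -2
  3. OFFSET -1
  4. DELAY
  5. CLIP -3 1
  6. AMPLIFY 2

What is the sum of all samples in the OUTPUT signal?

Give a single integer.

Answer: -14

Derivation:
Input: [8, 5, 0, 0]
Stage 1 (DELAY): [0, 8, 5, 0] = [0, 8, 5, 0] -> [0, 8, 5, 0]
Stage 2 (AMPLIFY -2): 0*-2=0, 8*-2=-16, 5*-2=-10, 0*-2=0 -> [0, -16, -10, 0]
Stage 3 (OFFSET -1): 0+-1=-1, -16+-1=-17, -10+-1=-11, 0+-1=-1 -> [-1, -17, -11, -1]
Stage 4 (DELAY): [0, -1, -17, -11] = [0, -1, -17, -11] -> [0, -1, -17, -11]
Stage 5 (CLIP -3 1): clip(0,-3,1)=0, clip(-1,-3,1)=-1, clip(-17,-3,1)=-3, clip(-11,-3,1)=-3 -> [0, -1, -3, -3]
Stage 6 (AMPLIFY 2): 0*2=0, -1*2=-2, -3*2=-6, -3*2=-6 -> [0, -2, -6, -6]
Output sum: -14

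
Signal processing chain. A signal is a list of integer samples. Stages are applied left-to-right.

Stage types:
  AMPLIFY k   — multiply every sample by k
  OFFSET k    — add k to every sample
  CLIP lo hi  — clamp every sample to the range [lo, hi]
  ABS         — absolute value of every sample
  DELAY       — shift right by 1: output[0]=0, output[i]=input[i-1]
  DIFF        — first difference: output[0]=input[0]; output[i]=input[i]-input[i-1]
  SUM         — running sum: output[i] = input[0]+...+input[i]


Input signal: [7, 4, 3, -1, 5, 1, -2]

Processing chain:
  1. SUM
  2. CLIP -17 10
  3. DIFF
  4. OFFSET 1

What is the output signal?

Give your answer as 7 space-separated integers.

Answer: 8 4 1 1 1 1 1

Derivation:
Input: [7, 4, 3, -1, 5, 1, -2]
Stage 1 (SUM): sum[0..0]=7, sum[0..1]=11, sum[0..2]=14, sum[0..3]=13, sum[0..4]=18, sum[0..5]=19, sum[0..6]=17 -> [7, 11, 14, 13, 18, 19, 17]
Stage 2 (CLIP -17 10): clip(7,-17,10)=7, clip(11,-17,10)=10, clip(14,-17,10)=10, clip(13,-17,10)=10, clip(18,-17,10)=10, clip(19,-17,10)=10, clip(17,-17,10)=10 -> [7, 10, 10, 10, 10, 10, 10]
Stage 3 (DIFF): s[0]=7, 10-7=3, 10-10=0, 10-10=0, 10-10=0, 10-10=0, 10-10=0 -> [7, 3, 0, 0, 0, 0, 0]
Stage 4 (OFFSET 1): 7+1=8, 3+1=4, 0+1=1, 0+1=1, 0+1=1, 0+1=1, 0+1=1 -> [8, 4, 1, 1, 1, 1, 1]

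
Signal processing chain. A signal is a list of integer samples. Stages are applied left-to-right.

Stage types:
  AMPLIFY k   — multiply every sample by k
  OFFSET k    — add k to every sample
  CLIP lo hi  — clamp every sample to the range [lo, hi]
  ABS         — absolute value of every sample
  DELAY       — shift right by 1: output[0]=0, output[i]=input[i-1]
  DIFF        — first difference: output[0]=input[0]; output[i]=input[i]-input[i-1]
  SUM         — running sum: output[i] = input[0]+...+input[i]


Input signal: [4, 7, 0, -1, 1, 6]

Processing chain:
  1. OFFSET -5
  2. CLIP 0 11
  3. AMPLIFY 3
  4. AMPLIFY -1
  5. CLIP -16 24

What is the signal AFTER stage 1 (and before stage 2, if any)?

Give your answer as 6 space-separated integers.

Input: [4, 7, 0, -1, 1, 6]
Stage 1 (OFFSET -5): 4+-5=-1, 7+-5=2, 0+-5=-5, -1+-5=-6, 1+-5=-4, 6+-5=1 -> [-1, 2, -5, -6, -4, 1]

Answer: -1 2 -5 -6 -4 1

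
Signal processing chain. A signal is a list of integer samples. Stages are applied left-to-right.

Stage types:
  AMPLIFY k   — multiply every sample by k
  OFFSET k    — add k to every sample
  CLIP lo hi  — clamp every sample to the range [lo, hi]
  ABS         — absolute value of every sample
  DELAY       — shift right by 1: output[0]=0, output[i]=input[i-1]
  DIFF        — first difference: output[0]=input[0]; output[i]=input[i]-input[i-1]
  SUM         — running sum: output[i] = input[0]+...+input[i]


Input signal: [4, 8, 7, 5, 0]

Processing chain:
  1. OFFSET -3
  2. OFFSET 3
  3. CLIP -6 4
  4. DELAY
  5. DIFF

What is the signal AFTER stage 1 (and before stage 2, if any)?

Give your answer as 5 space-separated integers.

Input: [4, 8, 7, 5, 0]
Stage 1 (OFFSET -3): 4+-3=1, 8+-3=5, 7+-3=4, 5+-3=2, 0+-3=-3 -> [1, 5, 4, 2, -3]

Answer: 1 5 4 2 -3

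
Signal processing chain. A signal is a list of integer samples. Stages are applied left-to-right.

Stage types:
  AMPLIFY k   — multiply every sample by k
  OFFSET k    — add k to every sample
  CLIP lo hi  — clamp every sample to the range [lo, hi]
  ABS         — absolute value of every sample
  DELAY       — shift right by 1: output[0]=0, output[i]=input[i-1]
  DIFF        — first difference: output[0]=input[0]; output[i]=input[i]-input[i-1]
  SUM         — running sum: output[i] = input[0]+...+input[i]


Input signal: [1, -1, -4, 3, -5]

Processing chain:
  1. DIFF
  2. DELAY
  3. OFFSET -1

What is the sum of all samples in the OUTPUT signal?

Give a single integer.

Answer: -2

Derivation:
Input: [1, -1, -4, 3, -5]
Stage 1 (DIFF): s[0]=1, -1-1=-2, -4--1=-3, 3--4=7, -5-3=-8 -> [1, -2, -3, 7, -8]
Stage 2 (DELAY): [0, 1, -2, -3, 7] = [0, 1, -2, -3, 7] -> [0, 1, -2, -3, 7]
Stage 3 (OFFSET -1): 0+-1=-1, 1+-1=0, -2+-1=-3, -3+-1=-4, 7+-1=6 -> [-1, 0, -3, -4, 6]
Output sum: -2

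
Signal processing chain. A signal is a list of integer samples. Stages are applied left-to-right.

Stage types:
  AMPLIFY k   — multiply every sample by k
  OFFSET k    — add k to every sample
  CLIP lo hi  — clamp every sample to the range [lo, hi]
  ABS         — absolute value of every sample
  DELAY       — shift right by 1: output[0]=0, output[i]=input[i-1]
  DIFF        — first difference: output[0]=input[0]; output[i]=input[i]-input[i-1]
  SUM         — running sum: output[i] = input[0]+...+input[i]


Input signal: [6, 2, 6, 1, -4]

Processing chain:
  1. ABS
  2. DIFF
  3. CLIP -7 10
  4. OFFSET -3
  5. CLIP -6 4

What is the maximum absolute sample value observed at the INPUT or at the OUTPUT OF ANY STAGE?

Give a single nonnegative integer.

Input: [6, 2, 6, 1, -4] (max |s|=6)
Stage 1 (ABS): |6|=6, |2|=2, |6|=6, |1|=1, |-4|=4 -> [6, 2, 6, 1, 4] (max |s|=6)
Stage 2 (DIFF): s[0]=6, 2-6=-4, 6-2=4, 1-6=-5, 4-1=3 -> [6, -4, 4, -5, 3] (max |s|=6)
Stage 3 (CLIP -7 10): clip(6,-7,10)=6, clip(-4,-7,10)=-4, clip(4,-7,10)=4, clip(-5,-7,10)=-5, clip(3,-7,10)=3 -> [6, -4, 4, -5, 3] (max |s|=6)
Stage 4 (OFFSET -3): 6+-3=3, -4+-3=-7, 4+-3=1, -5+-3=-8, 3+-3=0 -> [3, -7, 1, -8, 0] (max |s|=8)
Stage 5 (CLIP -6 4): clip(3,-6,4)=3, clip(-7,-6,4)=-6, clip(1,-6,4)=1, clip(-8,-6,4)=-6, clip(0,-6,4)=0 -> [3, -6, 1, -6, 0] (max |s|=6)
Overall max amplitude: 8

Answer: 8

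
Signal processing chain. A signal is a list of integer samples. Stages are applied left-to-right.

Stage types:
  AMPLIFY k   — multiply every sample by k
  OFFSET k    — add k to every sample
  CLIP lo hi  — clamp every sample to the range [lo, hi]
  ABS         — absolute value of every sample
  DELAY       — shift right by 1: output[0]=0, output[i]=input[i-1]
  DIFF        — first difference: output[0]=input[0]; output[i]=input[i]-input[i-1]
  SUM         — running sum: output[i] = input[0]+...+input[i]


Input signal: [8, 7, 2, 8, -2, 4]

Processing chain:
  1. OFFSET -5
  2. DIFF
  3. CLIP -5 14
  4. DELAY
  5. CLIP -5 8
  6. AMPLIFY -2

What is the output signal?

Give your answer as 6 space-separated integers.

Input: [8, 7, 2, 8, -2, 4]
Stage 1 (OFFSET -5): 8+-5=3, 7+-5=2, 2+-5=-3, 8+-5=3, -2+-5=-7, 4+-5=-1 -> [3, 2, -3, 3, -7, -1]
Stage 2 (DIFF): s[0]=3, 2-3=-1, -3-2=-5, 3--3=6, -7-3=-10, -1--7=6 -> [3, -1, -5, 6, -10, 6]
Stage 3 (CLIP -5 14): clip(3,-5,14)=3, clip(-1,-5,14)=-1, clip(-5,-5,14)=-5, clip(6,-5,14)=6, clip(-10,-5,14)=-5, clip(6,-5,14)=6 -> [3, -1, -5, 6, -5, 6]
Stage 4 (DELAY): [0, 3, -1, -5, 6, -5] = [0, 3, -1, -5, 6, -5] -> [0, 3, -1, -5, 6, -5]
Stage 5 (CLIP -5 8): clip(0,-5,8)=0, clip(3,-5,8)=3, clip(-1,-5,8)=-1, clip(-5,-5,8)=-5, clip(6,-5,8)=6, clip(-5,-5,8)=-5 -> [0, 3, -1, -5, 6, -5]
Stage 6 (AMPLIFY -2): 0*-2=0, 3*-2=-6, -1*-2=2, -5*-2=10, 6*-2=-12, -5*-2=10 -> [0, -6, 2, 10, -12, 10]

Answer: 0 -6 2 10 -12 10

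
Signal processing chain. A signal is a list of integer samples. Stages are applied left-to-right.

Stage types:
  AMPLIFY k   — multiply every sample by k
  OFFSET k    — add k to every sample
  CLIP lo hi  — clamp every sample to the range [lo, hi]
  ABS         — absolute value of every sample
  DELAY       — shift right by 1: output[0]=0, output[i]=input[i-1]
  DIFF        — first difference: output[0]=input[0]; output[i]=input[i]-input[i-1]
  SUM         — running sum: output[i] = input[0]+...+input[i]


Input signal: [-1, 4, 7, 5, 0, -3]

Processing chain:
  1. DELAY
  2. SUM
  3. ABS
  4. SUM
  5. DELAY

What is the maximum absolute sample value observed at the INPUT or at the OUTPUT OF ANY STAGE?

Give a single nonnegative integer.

Input: [-1, 4, 7, 5, 0, -3] (max |s|=7)
Stage 1 (DELAY): [0, -1, 4, 7, 5, 0] = [0, -1, 4, 7, 5, 0] -> [0, -1, 4, 7, 5, 0] (max |s|=7)
Stage 2 (SUM): sum[0..0]=0, sum[0..1]=-1, sum[0..2]=3, sum[0..3]=10, sum[0..4]=15, sum[0..5]=15 -> [0, -1, 3, 10, 15, 15] (max |s|=15)
Stage 3 (ABS): |0|=0, |-1|=1, |3|=3, |10|=10, |15|=15, |15|=15 -> [0, 1, 3, 10, 15, 15] (max |s|=15)
Stage 4 (SUM): sum[0..0]=0, sum[0..1]=1, sum[0..2]=4, sum[0..3]=14, sum[0..4]=29, sum[0..5]=44 -> [0, 1, 4, 14, 29, 44] (max |s|=44)
Stage 5 (DELAY): [0, 0, 1, 4, 14, 29] = [0, 0, 1, 4, 14, 29] -> [0, 0, 1, 4, 14, 29] (max |s|=29)
Overall max amplitude: 44

Answer: 44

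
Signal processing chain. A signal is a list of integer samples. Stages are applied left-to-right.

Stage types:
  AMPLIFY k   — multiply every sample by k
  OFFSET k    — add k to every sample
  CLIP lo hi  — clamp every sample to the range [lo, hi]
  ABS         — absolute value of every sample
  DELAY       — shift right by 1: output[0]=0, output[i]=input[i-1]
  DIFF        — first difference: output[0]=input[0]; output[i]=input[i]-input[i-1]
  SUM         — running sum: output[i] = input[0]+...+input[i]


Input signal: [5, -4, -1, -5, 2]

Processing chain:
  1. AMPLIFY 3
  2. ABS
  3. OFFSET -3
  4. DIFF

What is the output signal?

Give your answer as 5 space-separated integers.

Answer: 12 -3 -9 12 -9

Derivation:
Input: [5, -4, -1, -5, 2]
Stage 1 (AMPLIFY 3): 5*3=15, -4*3=-12, -1*3=-3, -5*3=-15, 2*3=6 -> [15, -12, -3, -15, 6]
Stage 2 (ABS): |15|=15, |-12|=12, |-3|=3, |-15|=15, |6|=6 -> [15, 12, 3, 15, 6]
Stage 3 (OFFSET -3): 15+-3=12, 12+-3=9, 3+-3=0, 15+-3=12, 6+-3=3 -> [12, 9, 0, 12, 3]
Stage 4 (DIFF): s[0]=12, 9-12=-3, 0-9=-9, 12-0=12, 3-12=-9 -> [12, -3, -9, 12, -9]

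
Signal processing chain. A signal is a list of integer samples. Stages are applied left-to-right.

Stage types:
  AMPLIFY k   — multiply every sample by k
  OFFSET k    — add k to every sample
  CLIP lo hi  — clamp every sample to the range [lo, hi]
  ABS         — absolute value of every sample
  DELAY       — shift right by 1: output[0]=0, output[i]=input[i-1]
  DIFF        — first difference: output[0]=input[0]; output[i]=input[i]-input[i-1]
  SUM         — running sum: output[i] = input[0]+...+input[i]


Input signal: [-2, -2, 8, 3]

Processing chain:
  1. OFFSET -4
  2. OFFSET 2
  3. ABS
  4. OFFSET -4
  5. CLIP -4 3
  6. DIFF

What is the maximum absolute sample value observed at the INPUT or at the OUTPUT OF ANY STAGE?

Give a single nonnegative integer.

Answer: 8

Derivation:
Input: [-2, -2, 8, 3] (max |s|=8)
Stage 1 (OFFSET -4): -2+-4=-6, -2+-4=-6, 8+-4=4, 3+-4=-1 -> [-6, -6, 4, -1] (max |s|=6)
Stage 2 (OFFSET 2): -6+2=-4, -6+2=-4, 4+2=6, -1+2=1 -> [-4, -4, 6, 1] (max |s|=6)
Stage 3 (ABS): |-4|=4, |-4|=4, |6|=6, |1|=1 -> [4, 4, 6, 1] (max |s|=6)
Stage 4 (OFFSET -4): 4+-4=0, 4+-4=0, 6+-4=2, 1+-4=-3 -> [0, 0, 2, -3] (max |s|=3)
Stage 5 (CLIP -4 3): clip(0,-4,3)=0, clip(0,-4,3)=0, clip(2,-4,3)=2, clip(-3,-4,3)=-3 -> [0, 0, 2, -3] (max |s|=3)
Stage 6 (DIFF): s[0]=0, 0-0=0, 2-0=2, -3-2=-5 -> [0, 0, 2, -5] (max |s|=5)
Overall max amplitude: 8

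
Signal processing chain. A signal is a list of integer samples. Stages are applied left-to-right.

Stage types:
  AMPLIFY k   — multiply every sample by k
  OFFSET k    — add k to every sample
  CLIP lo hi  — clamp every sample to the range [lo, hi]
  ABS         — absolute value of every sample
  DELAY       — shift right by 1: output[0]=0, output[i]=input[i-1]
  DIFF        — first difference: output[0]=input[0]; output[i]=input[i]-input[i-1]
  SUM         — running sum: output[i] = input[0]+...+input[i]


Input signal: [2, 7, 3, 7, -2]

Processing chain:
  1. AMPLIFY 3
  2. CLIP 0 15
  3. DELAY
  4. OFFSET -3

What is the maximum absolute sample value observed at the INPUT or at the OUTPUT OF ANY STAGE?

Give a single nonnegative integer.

Input: [2, 7, 3, 7, -2] (max |s|=7)
Stage 1 (AMPLIFY 3): 2*3=6, 7*3=21, 3*3=9, 7*3=21, -2*3=-6 -> [6, 21, 9, 21, -6] (max |s|=21)
Stage 2 (CLIP 0 15): clip(6,0,15)=6, clip(21,0,15)=15, clip(9,0,15)=9, clip(21,0,15)=15, clip(-6,0,15)=0 -> [6, 15, 9, 15, 0] (max |s|=15)
Stage 3 (DELAY): [0, 6, 15, 9, 15] = [0, 6, 15, 9, 15] -> [0, 6, 15, 9, 15] (max |s|=15)
Stage 4 (OFFSET -3): 0+-3=-3, 6+-3=3, 15+-3=12, 9+-3=6, 15+-3=12 -> [-3, 3, 12, 6, 12] (max |s|=12)
Overall max amplitude: 21

Answer: 21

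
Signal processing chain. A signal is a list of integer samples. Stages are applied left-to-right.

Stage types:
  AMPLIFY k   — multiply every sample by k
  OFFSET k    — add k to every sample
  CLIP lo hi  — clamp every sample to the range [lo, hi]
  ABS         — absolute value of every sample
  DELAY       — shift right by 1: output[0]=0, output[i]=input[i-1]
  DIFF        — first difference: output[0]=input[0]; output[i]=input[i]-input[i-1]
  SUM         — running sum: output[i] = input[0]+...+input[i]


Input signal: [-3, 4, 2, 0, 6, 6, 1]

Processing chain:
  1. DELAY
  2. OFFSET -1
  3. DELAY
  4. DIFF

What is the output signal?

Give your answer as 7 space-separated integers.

Answer: 0 -1 -3 7 -2 -2 6

Derivation:
Input: [-3, 4, 2, 0, 6, 6, 1]
Stage 1 (DELAY): [0, -3, 4, 2, 0, 6, 6] = [0, -3, 4, 2, 0, 6, 6] -> [0, -3, 4, 2, 0, 6, 6]
Stage 2 (OFFSET -1): 0+-1=-1, -3+-1=-4, 4+-1=3, 2+-1=1, 0+-1=-1, 6+-1=5, 6+-1=5 -> [-1, -4, 3, 1, -1, 5, 5]
Stage 3 (DELAY): [0, -1, -4, 3, 1, -1, 5] = [0, -1, -4, 3, 1, -1, 5] -> [0, -1, -4, 3, 1, -1, 5]
Stage 4 (DIFF): s[0]=0, -1-0=-1, -4--1=-3, 3--4=7, 1-3=-2, -1-1=-2, 5--1=6 -> [0, -1, -3, 7, -2, -2, 6]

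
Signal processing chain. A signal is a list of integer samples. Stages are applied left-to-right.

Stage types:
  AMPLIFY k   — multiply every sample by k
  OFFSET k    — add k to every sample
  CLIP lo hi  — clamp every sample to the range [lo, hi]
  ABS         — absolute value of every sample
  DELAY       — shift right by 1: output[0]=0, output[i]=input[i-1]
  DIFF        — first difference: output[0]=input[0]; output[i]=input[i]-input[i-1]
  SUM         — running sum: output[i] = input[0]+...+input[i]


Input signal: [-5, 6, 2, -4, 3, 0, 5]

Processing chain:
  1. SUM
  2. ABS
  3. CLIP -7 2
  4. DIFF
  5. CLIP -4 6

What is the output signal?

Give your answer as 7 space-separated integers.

Input: [-5, 6, 2, -4, 3, 0, 5]
Stage 1 (SUM): sum[0..0]=-5, sum[0..1]=1, sum[0..2]=3, sum[0..3]=-1, sum[0..4]=2, sum[0..5]=2, sum[0..6]=7 -> [-5, 1, 3, -1, 2, 2, 7]
Stage 2 (ABS): |-5|=5, |1|=1, |3|=3, |-1|=1, |2|=2, |2|=2, |7|=7 -> [5, 1, 3, 1, 2, 2, 7]
Stage 3 (CLIP -7 2): clip(5,-7,2)=2, clip(1,-7,2)=1, clip(3,-7,2)=2, clip(1,-7,2)=1, clip(2,-7,2)=2, clip(2,-7,2)=2, clip(7,-7,2)=2 -> [2, 1, 2, 1, 2, 2, 2]
Stage 4 (DIFF): s[0]=2, 1-2=-1, 2-1=1, 1-2=-1, 2-1=1, 2-2=0, 2-2=0 -> [2, -1, 1, -1, 1, 0, 0]
Stage 5 (CLIP -4 6): clip(2,-4,6)=2, clip(-1,-4,6)=-1, clip(1,-4,6)=1, clip(-1,-4,6)=-1, clip(1,-4,6)=1, clip(0,-4,6)=0, clip(0,-4,6)=0 -> [2, -1, 1, -1, 1, 0, 0]

Answer: 2 -1 1 -1 1 0 0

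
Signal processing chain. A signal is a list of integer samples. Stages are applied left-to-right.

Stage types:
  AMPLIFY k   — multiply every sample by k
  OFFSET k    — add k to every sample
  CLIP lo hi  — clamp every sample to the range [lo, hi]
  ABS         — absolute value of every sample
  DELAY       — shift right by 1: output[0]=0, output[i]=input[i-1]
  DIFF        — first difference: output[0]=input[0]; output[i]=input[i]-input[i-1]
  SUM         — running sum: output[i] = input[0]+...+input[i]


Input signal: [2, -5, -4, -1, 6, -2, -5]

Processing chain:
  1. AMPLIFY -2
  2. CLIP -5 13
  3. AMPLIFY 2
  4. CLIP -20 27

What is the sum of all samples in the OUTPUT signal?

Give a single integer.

Input: [2, -5, -4, -1, 6, -2, -5]
Stage 1 (AMPLIFY -2): 2*-2=-4, -5*-2=10, -4*-2=8, -1*-2=2, 6*-2=-12, -2*-2=4, -5*-2=10 -> [-4, 10, 8, 2, -12, 4, 10]
Stage 2 (CLIP -5 13): clip(-4,-5,13)=-4, clip(10,-5,13)=10, clip(8,-5,13)=8, clip(2,-5,13)=2, clip(-12,-5,13)=-5, clip(4,-5,13)=4, clip(10,-5,13)=10 -> [-4, 10, 8, 2, -5, 4, 10]
Stage 3 (AMPLIFY 2): -4*2=-8, 10*2=20, 8*2=16, 2*2=4, -5*2=-10, 4*2=8, 10*2=20 -> [-8, 20, 16, 4, -10, 8, 20]
Stage 4 (CLIP -20 27): clip(-8,-20,27)=-8, clip(20,-20,27)=20, clip(16,-20,27)=16, clip(4,-20,27)=4, clip(-10,-20,27)=-10, clip(8,-20,27)=8, clip(20,-20,27)=20 -> [-8, 20, 16, 4, -10, 8, 20]
Output sum: 50

Answer: 50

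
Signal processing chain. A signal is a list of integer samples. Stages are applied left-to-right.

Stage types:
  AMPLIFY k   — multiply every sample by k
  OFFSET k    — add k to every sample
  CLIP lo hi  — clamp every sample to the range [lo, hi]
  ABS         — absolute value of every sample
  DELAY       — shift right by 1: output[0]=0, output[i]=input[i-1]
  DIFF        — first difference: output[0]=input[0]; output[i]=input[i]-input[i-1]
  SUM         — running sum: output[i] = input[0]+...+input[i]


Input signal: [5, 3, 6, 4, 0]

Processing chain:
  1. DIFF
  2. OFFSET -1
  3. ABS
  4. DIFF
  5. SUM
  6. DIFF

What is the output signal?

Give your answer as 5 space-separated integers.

Answer: 4 -1 -1 1 2

Derivation:
Input: [5, 3, 6, 4, 0]
Stage 1 (DIFF): s[0]=5, 3-5=-2, 6-3=3, 4-6=-2, 0-4=-4 -> [5, -2, 3, -2, -4]
Stage 2 (OFFSET -1): 5+-1=4, -2+-1=-3, 3+-1=2, -2+-1=-3, -4+-1=-5 -> [4, -3, 2, -3, -5]
Stage 3 (ABS): |4|=4, |-3|=3, |2|=2, |-3|=3, |-5|=5 -> [4, 3, 2, 3, 5]
Stage 4 (DIFF): s[0]=4, 3-4=-1, 2-3=-1, 3-2=1, 5-3=2 -> [4, -1, -1, 1, 2]
Stage 5 (SUM): sum[0..0]=4, sum[0..1]=3, sum[0..2]=2, sum[0..3]=3, sum[0..4]=5 -> [4, 3, 2, 3, 5]
Stage 6 (DIFF): s[0]=4, 3-4=-1, 2-3=-1, 3-2=1, 5-3=2 -> [4, -1, -1, 1, 2]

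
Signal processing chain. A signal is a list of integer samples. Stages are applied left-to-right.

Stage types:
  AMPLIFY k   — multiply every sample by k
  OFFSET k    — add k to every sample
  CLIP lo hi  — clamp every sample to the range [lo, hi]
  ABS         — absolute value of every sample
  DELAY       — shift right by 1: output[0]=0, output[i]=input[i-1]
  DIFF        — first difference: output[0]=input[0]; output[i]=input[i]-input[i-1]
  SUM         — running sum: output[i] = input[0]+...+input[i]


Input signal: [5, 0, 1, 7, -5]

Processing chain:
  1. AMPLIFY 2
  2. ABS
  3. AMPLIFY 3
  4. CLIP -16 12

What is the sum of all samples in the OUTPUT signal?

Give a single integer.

Answer: 42

Derivation:
Input: [5, 0, 1, 7, -5]
Stage 1 (AMPLIFY 2): 5*2=10, 0*2=0, 1*2=2, 7*2=14, -5*2=-10 -> [10, 0, 2, 14, -10]
Stage 2 (ABS): |10|=10, |0|=0, |2|=2, |14|=14, |-10|=10 -> [10, 0, 2, 14, 10]
Stage 3 (AMPLIFY 3): 10*3=30, 0*3=0, 2*3=6, 14*3=42, 10*3=30 -> [30, 0, 6, 42, 30]
Stage 4 (CLIP -16 12): clip(30,-16,12)=12, clip(0,-16,12)=0, clip(6,-16,12)=6, clip(42,-16,12)=12, clip(30,-16,12)=12 -> [12, 0, 6, 12, 12]
Output sum: 42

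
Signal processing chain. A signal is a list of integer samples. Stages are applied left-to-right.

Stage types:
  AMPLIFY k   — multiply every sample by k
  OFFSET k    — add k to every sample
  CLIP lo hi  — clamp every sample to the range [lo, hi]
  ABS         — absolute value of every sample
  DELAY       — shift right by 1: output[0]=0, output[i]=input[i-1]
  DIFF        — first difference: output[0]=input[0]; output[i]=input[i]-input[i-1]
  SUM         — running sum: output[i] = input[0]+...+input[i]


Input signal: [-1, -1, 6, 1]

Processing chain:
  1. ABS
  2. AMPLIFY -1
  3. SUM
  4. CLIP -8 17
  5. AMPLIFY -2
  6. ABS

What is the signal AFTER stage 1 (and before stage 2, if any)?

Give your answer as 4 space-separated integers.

Input: [-1, -1, 6, 1]
Stage 1 (ABS): |-1|=1, |-1|=1, |6|=6, |1|=1 -> [1, 1, 6, 1]

Answer: 1 1 6 1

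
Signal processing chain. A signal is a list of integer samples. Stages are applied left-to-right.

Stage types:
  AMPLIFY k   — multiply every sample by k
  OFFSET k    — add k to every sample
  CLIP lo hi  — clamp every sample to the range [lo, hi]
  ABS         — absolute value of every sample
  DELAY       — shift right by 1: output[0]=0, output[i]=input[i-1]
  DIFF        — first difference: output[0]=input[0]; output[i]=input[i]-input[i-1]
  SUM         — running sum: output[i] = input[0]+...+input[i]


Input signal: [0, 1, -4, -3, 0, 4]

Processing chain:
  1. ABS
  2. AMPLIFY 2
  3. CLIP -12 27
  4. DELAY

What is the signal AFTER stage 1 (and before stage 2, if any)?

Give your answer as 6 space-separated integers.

Answer: 0 1 4 3 0 4

Derivation:
Input: [0, 1, -4, -3, 0, 4]
Stage 1 (ABS): |0|=0, |1|=1, |-4|=4, |-3|=3, |0|=0, |4|=4 -> [0, 1, 4, 3, 0, 4]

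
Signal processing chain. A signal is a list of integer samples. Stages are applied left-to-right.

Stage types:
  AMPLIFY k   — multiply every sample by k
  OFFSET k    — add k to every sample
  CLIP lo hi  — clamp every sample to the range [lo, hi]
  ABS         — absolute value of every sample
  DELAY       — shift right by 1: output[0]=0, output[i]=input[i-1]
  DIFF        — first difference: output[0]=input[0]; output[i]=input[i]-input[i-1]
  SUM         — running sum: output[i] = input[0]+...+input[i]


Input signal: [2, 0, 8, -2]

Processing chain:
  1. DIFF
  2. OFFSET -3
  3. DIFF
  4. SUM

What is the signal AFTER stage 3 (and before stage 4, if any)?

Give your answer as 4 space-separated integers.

Answer: -1 -4 10 -18

Derivation:
Input: [2, 0, 8, -2]
Stage 1 (DIFF): s[0]=2, 0-2=-2, 8-0=8, -2-8=-10 -> [2, -2, 8, -10]
Stage 2 (OFFSET -3): 2+-3=-1, -2+-3=-5, 8+-3=5, -10+-3=-13 -> [-1, -5, 5, -13]
Stage 3 (DIFF): s[0]=-1, -5--1=-4, 5--5=10, -13-5=-18 -> [-1, -4, 10, -18]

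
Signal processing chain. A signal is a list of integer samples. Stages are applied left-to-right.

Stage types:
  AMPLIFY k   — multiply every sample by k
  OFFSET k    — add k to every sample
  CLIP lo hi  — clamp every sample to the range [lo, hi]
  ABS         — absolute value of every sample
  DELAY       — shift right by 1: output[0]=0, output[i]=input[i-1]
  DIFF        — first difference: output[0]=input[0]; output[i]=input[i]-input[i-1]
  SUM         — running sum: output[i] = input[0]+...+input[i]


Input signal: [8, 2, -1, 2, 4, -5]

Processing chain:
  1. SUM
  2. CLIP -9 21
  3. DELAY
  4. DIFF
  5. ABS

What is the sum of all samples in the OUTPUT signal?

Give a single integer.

Input: [8, 2, -1, 2, 4, -5]
Stage 1 (SUM): sum[0..0]=8, sum[0..1]=10, sum[0..2]=9, sum[0..3]=11, sum[0..4]=15, sum[0..5]=10 -> [8, 10, 9, 11, 15, 10]
Stage 2 (CLIP -9 21): clip(8,-9,21)=8, clip(10,-9,21)=10, clip(9,-9,21)=9, clip(11,-9,21)=11, clip(15,-9,21)=15, clip(10,-9,21)=10 -> [8, 10, 9, 11, 15, 10]
Stage 3 (DELAY): [0, 8, 10, 9, 11, 15] = [0, 8, 10, 9, 11, 15] -> [0, 8, 10, 9, 11, 15]
Stage 4 (DIFF): s[0]=0, 8-0=8, 10-8=2, 9-10=-1, 11-9=2, 15-11=4 -> [0, 8, 2, -1, 2, 4]
Stage 5 (ABS): |0|=0, |8|=8, |2|=2, |-1|=1, |2|=2, |4|=4 -> [0, 8, 2, 1, 2, 4]
Output sum: 17

Answer: 17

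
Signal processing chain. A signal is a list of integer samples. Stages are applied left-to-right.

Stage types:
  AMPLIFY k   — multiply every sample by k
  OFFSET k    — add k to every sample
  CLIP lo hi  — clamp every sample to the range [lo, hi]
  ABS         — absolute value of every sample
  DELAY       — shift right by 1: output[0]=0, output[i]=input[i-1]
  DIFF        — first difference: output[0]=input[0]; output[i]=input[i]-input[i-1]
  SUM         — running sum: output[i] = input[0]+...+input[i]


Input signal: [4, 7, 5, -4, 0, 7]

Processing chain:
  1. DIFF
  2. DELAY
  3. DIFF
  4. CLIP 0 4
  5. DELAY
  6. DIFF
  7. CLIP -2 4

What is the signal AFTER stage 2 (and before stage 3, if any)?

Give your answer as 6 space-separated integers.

Answer: 0 4 3 -2 -9 4

Derivation:
Input: [4, 7, 5, -4, 0, 7]
Stage 1 (DIFF): s[0]=4, 7-4=3, 5-7=-2, -4-5=-9, 0--4=4, 7-0=7 -> [4, 3, -2, -9, 4, 7]
Stage 2 (DELAY): [0, 4, 3, -2, -9, 4] = [0, 4, 3, -2, -9, 4] -> [0, 4, 3, -2, -9, 4]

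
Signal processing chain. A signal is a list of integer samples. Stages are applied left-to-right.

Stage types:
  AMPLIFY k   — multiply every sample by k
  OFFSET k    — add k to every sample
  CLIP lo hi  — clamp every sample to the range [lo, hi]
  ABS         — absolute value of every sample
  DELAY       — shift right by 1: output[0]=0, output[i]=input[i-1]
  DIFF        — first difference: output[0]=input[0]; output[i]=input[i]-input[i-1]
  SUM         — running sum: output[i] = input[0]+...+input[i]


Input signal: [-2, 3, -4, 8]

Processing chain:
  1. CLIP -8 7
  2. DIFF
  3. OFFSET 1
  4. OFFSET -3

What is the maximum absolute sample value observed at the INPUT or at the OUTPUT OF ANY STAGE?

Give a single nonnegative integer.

Input: [-2, 3, -4, 8] (max |s|=8)
Stage 1 (CLIP -8 7): clip(-2,-8,7)=-2, clip(3,-8,7)=3, clip(-4,-8,7)=-4, clip(8,-8,7)=7 -> [-2, 3, -4, 7] (max |s|=7)
Stage 2 (DIFF): s[0]=-2, 3--2=5, -4-3=-7, 7--4=11 -> [-2, 5, -7, 11] (max |s|=11)
Stage 3 (OFFSET 1): -2+1=-1, 5+1=6, -7+1=-6, 11+1=12 -> [-1, 6, -6, 12] (max |s|=12)
Stage 4 (OFFSET -3): -1+-3=-4, 6+-3=3, -6+-3=-9, 12+-3=9 -> [-4, 3, -9, 9] (max |s|=9)
Overall max amplitude: 12

Answer: 12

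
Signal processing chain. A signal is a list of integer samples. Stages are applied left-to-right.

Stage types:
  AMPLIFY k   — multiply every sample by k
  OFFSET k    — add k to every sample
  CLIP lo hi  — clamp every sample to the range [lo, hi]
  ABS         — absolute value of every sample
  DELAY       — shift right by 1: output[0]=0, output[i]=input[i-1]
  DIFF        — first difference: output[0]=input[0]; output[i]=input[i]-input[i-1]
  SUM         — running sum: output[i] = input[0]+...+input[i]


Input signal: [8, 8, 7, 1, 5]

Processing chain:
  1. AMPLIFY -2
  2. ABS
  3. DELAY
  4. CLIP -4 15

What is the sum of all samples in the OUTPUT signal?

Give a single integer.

Input: [8, 8, 7, 1, 5]
Stage 1 (AMPLIFY -2): 8*-2=-16, 8*-2=-16, 7*-2=-14, 1*-2=-2, 5*-2=-10 -> [-16, -16, -14, -2, -10]
Stage 2 (ABS): |-16|=16, |-16|=16, |-14|=14, |-2|=2, |-10|=10 -> [16, 16, 14, 2, 10]
Stage 3 (DELAY): [0, 16, 16, 14, 2] = [0, 16, 16, 14, 2] -> [0, 16, 16, 14, 2]
Stage 4 (CLIP -4 15): clip(0,-4,15)=0, clip(16,-4,15)=15, clip(16,-4,15)=15, clip(14,-4,15)=14, clip(2,-4,15)=2 -> [0, 15, 15, 14, 2]
Output sum: 46

Answer: 46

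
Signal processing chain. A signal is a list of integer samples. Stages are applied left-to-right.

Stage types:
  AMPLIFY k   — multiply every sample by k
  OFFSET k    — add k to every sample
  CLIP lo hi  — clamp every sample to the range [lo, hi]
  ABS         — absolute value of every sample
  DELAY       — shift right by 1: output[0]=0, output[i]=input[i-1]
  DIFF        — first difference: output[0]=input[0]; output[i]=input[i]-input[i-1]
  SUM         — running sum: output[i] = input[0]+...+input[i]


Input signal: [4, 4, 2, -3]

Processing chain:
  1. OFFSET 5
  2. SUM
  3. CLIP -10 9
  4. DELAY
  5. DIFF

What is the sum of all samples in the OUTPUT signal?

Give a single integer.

Answer: 9

Derivation:
Input: [4, 4, 2, -3]
Stage 1 (OFFSET 5): 4+5=9, 4+5=9, 2+5=7, -3+5=2 -> [9, 9, 7, 2]
Stage 2 (SUM): sum[0..0]=9, sum[0..1]=18, sum[0..2]=25, sum[0..3]=27 -> [9, 18, 25, 27]
Stage 3 (CLIP -10 9): clip(9,-10,9)=9, clip(18,-10,9)=9, clip(25,-10,9)=9, clip(27,-10,9)=9 -> [9, 9, 9, 9]
Stage 4 (DELAY): [0, 9, 9, 9] = [0, 9, 9, 9] -> [0, 9, 9, 9]
Stage 5 (DIFF): s[0]=0, 9-0=9, 9-9=0, 9-9=0 -> [0, 9, 0, 0]
Output sum: 9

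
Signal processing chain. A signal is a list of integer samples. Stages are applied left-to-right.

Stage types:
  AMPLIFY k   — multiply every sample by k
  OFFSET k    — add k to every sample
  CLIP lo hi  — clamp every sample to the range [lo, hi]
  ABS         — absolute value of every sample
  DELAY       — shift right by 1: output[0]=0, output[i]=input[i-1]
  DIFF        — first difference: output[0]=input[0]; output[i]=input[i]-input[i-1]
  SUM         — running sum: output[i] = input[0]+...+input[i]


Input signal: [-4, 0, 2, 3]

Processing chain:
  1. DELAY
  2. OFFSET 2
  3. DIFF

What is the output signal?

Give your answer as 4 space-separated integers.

Answer: 2 -4 4 2

Derivation:
Input: [-4, 0, 2, 3]
Stage 1 (DELAY): [0, -4, 0, 2] = [0, -4, 0, 2] -> [0, -4, 0, 2]
Stage 2 (OFFSET 2): 0+2=2, -4+2=-2, 0+2=2, 2+2=4 -> [2, -2, 2, 4]
Stage 3 (DIFF): s[0]=2, -2-2=-4, 2--2=4, 4-2=2 -> [2, -4, 4, 2]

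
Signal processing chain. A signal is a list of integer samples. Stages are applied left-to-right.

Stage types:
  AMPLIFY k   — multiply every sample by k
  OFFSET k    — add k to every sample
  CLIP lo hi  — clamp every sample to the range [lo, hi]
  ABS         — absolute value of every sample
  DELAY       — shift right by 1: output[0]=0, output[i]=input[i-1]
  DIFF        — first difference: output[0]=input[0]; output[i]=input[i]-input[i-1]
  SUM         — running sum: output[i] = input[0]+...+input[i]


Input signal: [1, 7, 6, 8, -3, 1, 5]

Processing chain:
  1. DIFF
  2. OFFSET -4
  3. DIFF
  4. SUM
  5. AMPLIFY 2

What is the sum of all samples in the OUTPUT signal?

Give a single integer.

Answer: -46

Derivation:
Input: [1, 7, 6, 8, -3, 1, 5]
Stage 1 (DIFF): s[0]=1, 7-1=6, 6-7=-1, 8-6=2, -3-8=-11, 1--3=4, 5-1=4 -> [1, 6, -1, 2, -11, 4, 4]
Stage 2 (OFFSET -4): 1+-4=-3, 6+-4=2, -1+-4=-5, 2+-4=-2, -11+-4=-15, 4+-4=0, 4+-4=0 -> [-3, 2, -5, -2, -15, 0, 0]
Stage 3 (DIFF): s[0]=-3, 2--3=5, -5-2=-7, -2--5=3, -15--2=-13, 0--15=15, 0-0=0 -> [-3, 5, -7, 3, -13, 15, 0]
Stage 4 (SUM): sum[0..0]=-3, sum[0..1]=2, sum[0..2]=-5, sum[0..3]=-2, sum[0..4]=-15, sum[0..5]=0, sum[0..6]=0 -> [-3, 2, -5, -2, -15, 0, 0]
Stage 5 (AMPLIFY 2): -3*2=-6, 2*2=4, -5*2=-10, -2*2=-4, -15*2=-30, 0*2=0, 0*2=0 -> [-6, 4, -10, -4, -30, 0, 0]
Output sum: -46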